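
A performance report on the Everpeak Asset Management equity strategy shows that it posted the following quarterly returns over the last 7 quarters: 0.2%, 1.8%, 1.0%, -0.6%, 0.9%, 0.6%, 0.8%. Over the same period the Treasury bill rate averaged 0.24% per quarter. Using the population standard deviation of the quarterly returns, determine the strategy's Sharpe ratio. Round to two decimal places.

0.63

Mean return r̄ = 4.70 / 7 = 0.6714%
Σ(r − r̄)² = 3.2943; population σ = √(3.2943/7) = 0.6860%
Sharpe = (r̄ − rf) / σ = (0.6714 − 0.24) / 0.6860 = 0.4314 / 0.6860 = 0.6289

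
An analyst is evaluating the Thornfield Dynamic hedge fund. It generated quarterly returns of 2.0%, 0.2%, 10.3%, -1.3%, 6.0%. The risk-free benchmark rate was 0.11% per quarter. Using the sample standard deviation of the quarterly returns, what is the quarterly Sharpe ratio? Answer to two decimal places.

r̄ = (2 + 0.2 + 10.3 − 1.3 + 6) / 5 = 17.20 / 5 = 3.4400%
Σ(r − r̄)² = (2 − 3.4400)² + (0.2 − 3.4400)² + (10.3 − 3.4400)² + … = 88.6520
sample σ = √(88.6520 / 4) = √22.1630 = 4.7078%
Sharpe = (r̄ − rf) / σ = (3.4400 − 0.11) / 4.7078 = 3.3300 / 4.7078 = 0.7073

0.71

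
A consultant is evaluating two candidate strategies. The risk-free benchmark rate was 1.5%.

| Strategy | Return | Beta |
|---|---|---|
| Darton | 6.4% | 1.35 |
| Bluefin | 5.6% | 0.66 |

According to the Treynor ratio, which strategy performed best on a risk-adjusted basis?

Bluefin

Darton: Treynor = (6.4% − 1.5%) / 1.35 = 3.630
Bluefin: Treynor = (5.6% − 1.5%) / 0.66 = 6.212
Highest: Bluefin (6.212).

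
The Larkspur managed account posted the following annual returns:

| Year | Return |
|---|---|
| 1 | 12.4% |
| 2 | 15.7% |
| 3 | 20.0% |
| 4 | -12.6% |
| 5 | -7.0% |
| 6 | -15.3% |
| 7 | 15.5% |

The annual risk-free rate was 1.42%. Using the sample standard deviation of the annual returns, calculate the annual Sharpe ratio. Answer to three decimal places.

0.178

Mean return r̄ = 28.70 / 7 = 4.1000%
Σ(r − r̄)² = (12.4 − 4.1000)² + (15.7 − 4.1000)² + … = 1364.6800
sample σ = √(1364.6800 / 6) = √227.4467 = 15.0813%
Sharpe = (r̄ − rf) / σ = (4.1000 − 1.42) / 15.0813 = 2.6800 / 15.0813 = 0.1777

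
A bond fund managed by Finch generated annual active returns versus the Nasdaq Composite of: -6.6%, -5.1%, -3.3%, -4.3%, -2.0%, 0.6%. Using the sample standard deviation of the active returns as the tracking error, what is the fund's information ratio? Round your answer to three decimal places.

r̄ = (-6.6 − 5.1 − 3.3 − 4.3 − 2 + 0.6) / 6 = -3.4500%
Σ(r − r̄)² = 31.8950; sample σ = √(31.8950/5) = 2.5257%
IR = r̄ / tracking error = -3.4500 / 2.5257 = -1.3660

-1.366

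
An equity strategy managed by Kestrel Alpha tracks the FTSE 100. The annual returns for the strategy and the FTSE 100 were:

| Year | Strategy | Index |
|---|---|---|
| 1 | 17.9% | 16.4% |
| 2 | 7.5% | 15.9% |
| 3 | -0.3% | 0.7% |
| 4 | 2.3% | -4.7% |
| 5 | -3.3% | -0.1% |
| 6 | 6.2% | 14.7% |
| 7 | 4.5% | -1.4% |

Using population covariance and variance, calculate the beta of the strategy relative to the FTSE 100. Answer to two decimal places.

0.54

r̄p = 4.9714%,  r̄m = 5.9286%
Cov = Σ(rp − r̄p)(rm − r̄m) / 7 = 40.0922
Var(rm) = Σ(rm − r̄m)² / 7 = 73.7678
β = Cov / Var = 40.0922 / 73.7678 = 0.5435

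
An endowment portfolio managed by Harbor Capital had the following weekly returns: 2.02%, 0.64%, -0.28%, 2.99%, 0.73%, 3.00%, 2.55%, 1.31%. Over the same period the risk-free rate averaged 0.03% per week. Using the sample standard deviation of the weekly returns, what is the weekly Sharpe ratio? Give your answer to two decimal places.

r̄ = (2.02 + 0.64 − 0.28 + 2.99 + 0.73 + 3 + 2.55 + 1.31) / 8 = 12.960 / 8 = 1.6200%
Sample std dev = √[10.2648 / 7] = 1.2110%
Sharpe = (r̄ − rf) / σ = (1.6200 − 0.03) / 1.2110 = 1.5900 / 1.2110 = 1.3130

1.31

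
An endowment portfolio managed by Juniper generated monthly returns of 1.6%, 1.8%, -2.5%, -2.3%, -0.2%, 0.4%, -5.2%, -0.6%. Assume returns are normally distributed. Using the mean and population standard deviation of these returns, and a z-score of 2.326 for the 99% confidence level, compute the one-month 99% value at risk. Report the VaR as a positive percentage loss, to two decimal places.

Mean return μ = -7.00 / 8 = -0.8750%
Σ(r − μ)² = (1.6 − (-0.8750))² + (1.8 − (-0.8750))² + (-2.5 − (-0.8750))² + … = 38.8150
population σ = √(38.8150 / 8) = √4.8519 = 2.2027%
VaR = −(μ − z·σ) = −(-0.8750 − 2.326 × 2.2027) = −(-5.9985) = 5.9985%

6.00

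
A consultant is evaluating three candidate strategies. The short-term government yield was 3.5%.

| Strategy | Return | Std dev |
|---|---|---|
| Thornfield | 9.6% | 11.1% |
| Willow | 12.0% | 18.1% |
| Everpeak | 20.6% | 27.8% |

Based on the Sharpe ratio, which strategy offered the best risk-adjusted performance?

Everpeak

Thornfield: Sharpe ratio = (9.6% − 3.5%) / 11.1% = 0.550
Willow: Sharpe ratio = (12.0% − 3.5%) / 18.1% = 0.470
Everpeak: Sharpe ratio = (20.6% − 3.5%) / 27.8% = 0.615
Highest: Everpeak (0.615).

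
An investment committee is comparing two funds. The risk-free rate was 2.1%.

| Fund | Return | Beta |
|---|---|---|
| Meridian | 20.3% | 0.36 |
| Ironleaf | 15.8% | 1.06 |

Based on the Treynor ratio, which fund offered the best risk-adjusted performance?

Meridian: Treynor = (20.3% − 2.1%) / 0.36 = 50.556
Ironleaf: Treynor = (15.8% − 2.1%) / 1.06 = 12.925
Highest: Meridian (50.556).

Meridian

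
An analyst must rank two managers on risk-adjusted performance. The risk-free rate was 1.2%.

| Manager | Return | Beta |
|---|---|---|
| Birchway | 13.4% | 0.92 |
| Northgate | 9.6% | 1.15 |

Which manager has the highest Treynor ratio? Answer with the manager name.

Birchway

Birchway: Treynor = (13.4% − 1.2%) / 0.92 = 13.261
Northgate: Treynor = (9.6% − 1.2%) / 1.15 = 7.304
Highest: Birchway (13.261).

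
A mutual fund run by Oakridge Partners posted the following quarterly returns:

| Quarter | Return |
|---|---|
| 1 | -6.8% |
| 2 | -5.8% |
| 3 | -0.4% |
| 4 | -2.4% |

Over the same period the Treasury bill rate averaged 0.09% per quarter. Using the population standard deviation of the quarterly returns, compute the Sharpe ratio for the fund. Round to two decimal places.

-1.53

r̄ = (-6.8 − 5.8 − 0.4 − 2.4) / 4 = -15.40 / 4 = -3.8500%
Population std dev = √[26.5100 / 4] = 2.5744%
Sharpe = (r̄ − rf) / σ = (-3.8500 − 0.09) / 2.5744 = -3.9400 / 2.5744 = -1.5305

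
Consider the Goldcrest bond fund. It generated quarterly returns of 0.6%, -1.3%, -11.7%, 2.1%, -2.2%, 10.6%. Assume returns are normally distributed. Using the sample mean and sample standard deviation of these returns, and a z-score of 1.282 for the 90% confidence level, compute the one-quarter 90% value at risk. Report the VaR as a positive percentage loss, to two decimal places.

r̄ = (0.6 − 1.3 − 11.7 + 2.1 − 2.2 + 10.6) / 6 = -1.90 / 6 = -0.3167%
Sample std dev = √[259.9483 / 5] = 7.2104%
VaR = −(r̄ − z·σ) = −(-0.3167 − 1.282 × 7.2104) = −(-9.5604) = 9.5604%

9.56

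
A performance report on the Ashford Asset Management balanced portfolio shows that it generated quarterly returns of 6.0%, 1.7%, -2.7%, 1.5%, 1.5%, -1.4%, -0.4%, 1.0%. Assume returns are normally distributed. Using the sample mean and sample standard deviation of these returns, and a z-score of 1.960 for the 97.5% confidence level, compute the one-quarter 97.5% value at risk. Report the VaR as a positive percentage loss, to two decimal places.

4.20

r̄ = (6 + 1.7 − 2.7 + 1.5 + 1.5 − 1.4 − 0.4 + 1) / 8 = 7.20 / 8 = 0.9000%
Sample std dev = √[47.3200 / 7] = 2.6000%
VaR = −(r̄ − z·σ) = −(0.9000 − 1.960 × 2.6000) = −(-4.1960) = 4.1960%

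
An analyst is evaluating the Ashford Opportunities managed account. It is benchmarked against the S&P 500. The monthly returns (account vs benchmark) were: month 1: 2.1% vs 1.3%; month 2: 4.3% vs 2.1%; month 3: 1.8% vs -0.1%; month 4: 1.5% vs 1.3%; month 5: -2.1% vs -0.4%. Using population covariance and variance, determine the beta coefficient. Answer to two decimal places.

r̄p = 1.5200%,  r̄m = 0.8400%
Cov = Σ(rp − r̄p)(rm − r̄m) / 5 = 1.5972
Var(rm) = Σ(rm − r̄m)² / 5 = 0.8864
β = Cov / Var = 1.5972 / 0.8864 = 1.8019

1.80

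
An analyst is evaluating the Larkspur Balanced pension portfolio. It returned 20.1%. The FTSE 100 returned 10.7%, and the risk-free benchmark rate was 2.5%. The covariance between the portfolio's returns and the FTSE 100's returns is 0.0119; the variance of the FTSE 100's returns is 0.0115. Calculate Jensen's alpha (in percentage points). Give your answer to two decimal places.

9.11

β = Cov / Var = 0.0119 / 0.0115 = 1.0348
E[R] = Rf + β(Rm − Rf) = 2.5% + 1.0348 × (10.7% − 2.5%) = 10.9854%
α = Rp − E[R] = 20.1% − 10.9854% = 9.1146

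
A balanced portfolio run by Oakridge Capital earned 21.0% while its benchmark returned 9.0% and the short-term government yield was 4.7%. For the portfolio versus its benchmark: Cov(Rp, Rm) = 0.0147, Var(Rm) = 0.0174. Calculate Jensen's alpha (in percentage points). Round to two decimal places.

12.67

β = Cov / Var = 0.0147 / 0.0174 = 0.8448
E[R] = Rf + β(Rm − Rf) = 4.7% + 0.8448 × (9.0% − 4.7%) = 8.3326%
α = Rp − E[R] = 21.0% − 8.3326% = 12.6674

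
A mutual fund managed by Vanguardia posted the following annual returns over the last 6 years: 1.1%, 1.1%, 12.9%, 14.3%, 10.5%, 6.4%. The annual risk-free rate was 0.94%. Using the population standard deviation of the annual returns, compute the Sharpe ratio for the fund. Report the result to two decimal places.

Mean return μ = 46.30 / 6 = 7.7167%
Σ(r − μ)² = 167.2483; population σ = √(167.2483/6) = 5.2797%
Sharpe = (μ − rf) / σ = (7.7167 − 0.94) / 5.2797 = 6.7767 / 5.2797 = 1.2835

1.28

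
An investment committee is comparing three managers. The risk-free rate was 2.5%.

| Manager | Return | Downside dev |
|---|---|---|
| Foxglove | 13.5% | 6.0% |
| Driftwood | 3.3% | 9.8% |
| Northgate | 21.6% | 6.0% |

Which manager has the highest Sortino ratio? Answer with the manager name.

Foxglove: Sortino ratio = (13.5% − 2.5%) / 6.0% = 1.833
Driftwood: Sortino ratio = (3.3% − 2.5%) / 9.8% = 0.082
Northgate: Sortino ratio = (21.6% − 2.5%) / 6.0% = 3.183
Highest: Northgate (3.183).

Northgate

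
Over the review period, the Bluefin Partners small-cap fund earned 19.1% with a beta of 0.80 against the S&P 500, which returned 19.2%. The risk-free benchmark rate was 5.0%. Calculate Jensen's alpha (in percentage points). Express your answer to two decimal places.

CAPM expected return = Rf + β(Rm − Rf) = 5.0% + 0.80 × (19.2% − 5.0%) = 5 + 0.80 × 14.20 = 16.3600%
Jensen's α = Rp − E[R] = 19.1% − 16.3600% = 2.7400

2.74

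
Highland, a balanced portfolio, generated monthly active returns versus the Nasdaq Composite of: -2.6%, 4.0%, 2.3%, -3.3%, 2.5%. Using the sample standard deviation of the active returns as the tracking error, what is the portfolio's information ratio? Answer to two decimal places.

r̄ = (-2.6 + 4 + 2.3 − 3.3 + 2.5) / 5 = 2.90 / 5 = 0.5800%
Σ(r − r̄)² = (-2.6 − 0.5800)² + (4 − 0.5800)² + … = 43.5080
σ = √[43.5080 / 4] = 3.2980%
IR = r̄ / tracking error = 0.5800 / 3.2980 = 0.1759

0.18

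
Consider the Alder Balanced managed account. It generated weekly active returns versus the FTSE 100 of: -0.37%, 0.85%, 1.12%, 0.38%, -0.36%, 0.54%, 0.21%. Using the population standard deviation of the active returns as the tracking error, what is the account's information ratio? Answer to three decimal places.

0.646

r̄ = (-0.37 + 0.85 + 1.12 + 0.38 − 0.36 + 0.54 + 0.21) / 7 = 2.370 / 7 = 0.3386%
Population std dev = √[1.9211 / 7] = 0.5239%
IR = r̄ / tracking error = 0.3386 / 0.5239 = 0.6463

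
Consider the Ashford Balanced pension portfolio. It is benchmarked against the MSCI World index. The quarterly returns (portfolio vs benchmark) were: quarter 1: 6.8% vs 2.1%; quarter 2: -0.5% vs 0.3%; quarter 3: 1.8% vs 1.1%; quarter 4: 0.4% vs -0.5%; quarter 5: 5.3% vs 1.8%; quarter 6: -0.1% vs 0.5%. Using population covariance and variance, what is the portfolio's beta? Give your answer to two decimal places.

r̄p = 2.2833%,  r̄m = 0.8833%
Cov = Σ(rp − r̄p)(rm − r̄m) / 6 = 2.2164
Var(rm) = Σ(rm − r̄m)² / 6 = 0.7947
β = Cov / Var = 2.2164 / 0.7947 = 2.7890

2.79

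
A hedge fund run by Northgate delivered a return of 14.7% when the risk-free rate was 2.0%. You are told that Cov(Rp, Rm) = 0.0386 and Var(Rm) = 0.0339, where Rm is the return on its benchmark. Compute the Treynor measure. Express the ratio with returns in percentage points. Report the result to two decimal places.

11.15

β = Cov / Var = 0.0386 / 0.0339 = 1.1386
Treynor = (Rp − Rf) / β = (14.7% − 2.0%) / 1.1386 = 12.70 / 1.1386 = 11.1540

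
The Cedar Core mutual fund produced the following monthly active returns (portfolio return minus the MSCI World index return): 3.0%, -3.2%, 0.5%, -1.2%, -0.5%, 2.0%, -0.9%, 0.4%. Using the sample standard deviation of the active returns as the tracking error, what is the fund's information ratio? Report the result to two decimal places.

0.01

r̄ = (3 − 3.2 + 0.5 − 1.2 − 0.5 + 2 − 0.9 + 0.4) / 8 = 0.10 / 8 = 0.0125%
Σ(r − r̄)² = (3 − 0.0125)² + (-3.2 − 0.0125)² + … = 26.1488
σ = √[26.1488 / 7] = 1.9328%
IR = r̄ / tracking error = 0.0125 / 1.9328 = 0.0065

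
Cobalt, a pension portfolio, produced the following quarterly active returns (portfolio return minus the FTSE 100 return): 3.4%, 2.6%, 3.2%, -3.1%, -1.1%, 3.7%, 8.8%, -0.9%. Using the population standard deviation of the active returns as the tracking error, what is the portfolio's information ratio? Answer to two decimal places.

r̄ = (3.4 + 2.6 + 3.2 − 3.1 − 1.1 + 3.7 + 8.8 − 0.9) / 8 = 2.0750%
Σ(r − r̄)² = (3.4 − 2.0750)² + (2.6 − 2.0750)² + (3.2 − 2.0750)² + … = 96.8750
population σ = √(96.8750 / 8) = √12.1094 = 3.4799%
IR = r̄ / tracking error = 2.0750 / 3.4799 = 0.5963

0.60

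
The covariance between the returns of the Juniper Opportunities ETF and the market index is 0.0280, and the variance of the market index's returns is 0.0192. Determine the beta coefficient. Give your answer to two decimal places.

1.46

β = Cov(Rp, Rm) / Var(Rm) = 0.0280 / 0.0192 = 1.4583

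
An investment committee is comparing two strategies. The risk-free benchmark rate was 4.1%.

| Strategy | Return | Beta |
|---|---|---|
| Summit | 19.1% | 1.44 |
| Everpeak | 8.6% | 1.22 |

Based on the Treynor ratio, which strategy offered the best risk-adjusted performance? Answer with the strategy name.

Summit: Treynor = (19.1% − 4.1%) / 1.44 = 10.417
Everpeak: Treynor = (8.6% − 4.1%) / 1.22 = 3.689
Highest: Summit (10.417).

Summit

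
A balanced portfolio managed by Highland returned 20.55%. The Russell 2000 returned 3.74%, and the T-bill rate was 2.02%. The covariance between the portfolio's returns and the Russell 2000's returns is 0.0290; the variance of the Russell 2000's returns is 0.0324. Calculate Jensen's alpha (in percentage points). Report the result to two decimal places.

β = Cov / Var = 0.0290 / 0.0324 = 0.8951
E[R] = Rf + β(Rm − Rf) = 2.02% + 0.8951 × (3.74% − 2.02%) = 3.5596%
α = Rp − E[R] = 20.55% − 3.5596% = 16.9904

16.99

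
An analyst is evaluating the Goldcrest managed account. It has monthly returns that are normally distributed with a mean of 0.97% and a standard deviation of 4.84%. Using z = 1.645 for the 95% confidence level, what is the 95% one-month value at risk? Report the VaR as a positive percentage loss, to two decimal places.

6.99

VaR (as % loss) = −(μ − z·σ) = −(0.97% − 1.645 × 4.84%) = −(-6.9918%) = 6.9918%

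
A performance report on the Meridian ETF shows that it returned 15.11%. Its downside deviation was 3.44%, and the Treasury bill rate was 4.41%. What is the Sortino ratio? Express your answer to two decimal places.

3.11

Sortino = (Rp − Rf) / σd = (15.11% − 4.41%) / 3.44% = 10.70% / 3.44% = 3.1105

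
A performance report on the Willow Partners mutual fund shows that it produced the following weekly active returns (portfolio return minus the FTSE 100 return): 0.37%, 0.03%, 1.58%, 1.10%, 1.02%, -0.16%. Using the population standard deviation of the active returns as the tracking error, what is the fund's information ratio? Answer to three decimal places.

1.055

r̄ = (0.37 + 0.03 + 1.58 + 1.1 + 1.02 − 0.16) / 6 = 0.6567%
Σ(r − r̄)² = 2.3229; population σ = √(2.3229/6) = 0.6222%
IR = r̄ / tracking error = 0.6567 / 0.6222 = 1.0554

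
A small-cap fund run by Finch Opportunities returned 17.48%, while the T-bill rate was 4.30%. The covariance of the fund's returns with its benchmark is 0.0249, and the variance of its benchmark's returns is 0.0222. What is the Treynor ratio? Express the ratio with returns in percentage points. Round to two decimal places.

11.75

β = Cov / Var = 0.0249 / 0.0222 = 1.1216
Treynor = (Rp − Rf) / β = (17.48% − 4.30%) / 1.1216 = 13.18 / 1.1216 = 11.7511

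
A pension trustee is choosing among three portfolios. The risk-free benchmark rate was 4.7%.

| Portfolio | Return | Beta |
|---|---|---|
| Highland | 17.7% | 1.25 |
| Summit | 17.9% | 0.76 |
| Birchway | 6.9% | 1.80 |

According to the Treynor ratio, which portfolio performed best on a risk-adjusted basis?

Highland: Treynor = (17.7% − 4.7%) / 1.25 = 10.400
Summit: Treynor = (17.9% − 4.7%) / 0.76 = 17.368
Birchway: Treynor = (6.9% − 4.7%) / 1.80 = 1.222
Highest: Summit (17.368).

Summit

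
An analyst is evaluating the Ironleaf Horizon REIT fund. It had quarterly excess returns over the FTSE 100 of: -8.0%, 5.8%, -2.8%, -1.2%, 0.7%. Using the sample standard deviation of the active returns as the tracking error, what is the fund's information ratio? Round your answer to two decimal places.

Mean return r̄ = -5.50 / 5 = -1.1000%
Σ(r − r̄)² = (-8 − (-1.1000))² + (5.8 − (-1.1000))² + … = 101.3600
sample σ = √(101.3600 / 4) = √25.3400 = 5.0339%
IR = r̄ / tracking error = -1.1000 / 5.0339 = -0.2185

-0.22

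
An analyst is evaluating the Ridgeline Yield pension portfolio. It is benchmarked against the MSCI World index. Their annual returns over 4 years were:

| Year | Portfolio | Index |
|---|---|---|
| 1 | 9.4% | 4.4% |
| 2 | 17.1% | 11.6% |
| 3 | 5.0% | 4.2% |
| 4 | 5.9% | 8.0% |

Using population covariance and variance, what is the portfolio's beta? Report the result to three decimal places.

r̄p = 9.3500%,  r̄m = 7.0500%
Cov = Σ(rp − r̄p)(rm − r̄m) / 4 = 11.0625
Var(rm) = Σ(rm − r̄m)² / 4 = 9.1875
β = Cov / Var = 11.0625 / 9.1875 = 1.2041

1.204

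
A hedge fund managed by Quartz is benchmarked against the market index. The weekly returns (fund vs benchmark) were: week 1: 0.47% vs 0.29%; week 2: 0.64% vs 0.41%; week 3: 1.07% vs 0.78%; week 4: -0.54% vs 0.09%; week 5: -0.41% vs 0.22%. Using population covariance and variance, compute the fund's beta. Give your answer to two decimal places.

2.37

r̄p = 0.2460%,  r̄m = 0.3580%
Cov = Σ(rp − r̄p)(rm − r̄m) / 5 = 0.1308
Var(rm) = Σ(rm − r̄m)² / 5 = 0.0553
β = Cov / Var = 0.1308 / 0.0553 = 2.3653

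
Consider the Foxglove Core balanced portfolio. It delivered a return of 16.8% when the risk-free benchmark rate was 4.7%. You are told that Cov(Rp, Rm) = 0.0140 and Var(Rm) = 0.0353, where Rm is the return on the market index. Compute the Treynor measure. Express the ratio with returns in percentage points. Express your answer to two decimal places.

30.51

β = Cov / Var = 0.0140 / 0.0353 = 0.3966
Treynor = (Rp − Rf) / β = (16.8% − 4.7%) / 0.3966 = 12.10 / 0.3966 = 30.5093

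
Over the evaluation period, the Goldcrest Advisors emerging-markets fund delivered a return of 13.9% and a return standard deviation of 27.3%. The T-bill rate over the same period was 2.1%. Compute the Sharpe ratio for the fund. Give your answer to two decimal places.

Sharpe = (Rp − Rf) / σp = (13.9% − 2.1%) / 27.3% = 11.80% / 27.3% = 0.4322

0.43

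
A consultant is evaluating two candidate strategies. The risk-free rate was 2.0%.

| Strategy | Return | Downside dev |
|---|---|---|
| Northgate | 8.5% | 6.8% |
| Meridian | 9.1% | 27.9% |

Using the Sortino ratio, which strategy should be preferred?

Northgate: Sortino ratio = (8.5% − 2.0%) / 6.8% = 0.956
Meridian: Sortino ratio = (9.1% − 2.0%) / 27.9% = 0.254
Highest: Northgate (0.956).

Northgate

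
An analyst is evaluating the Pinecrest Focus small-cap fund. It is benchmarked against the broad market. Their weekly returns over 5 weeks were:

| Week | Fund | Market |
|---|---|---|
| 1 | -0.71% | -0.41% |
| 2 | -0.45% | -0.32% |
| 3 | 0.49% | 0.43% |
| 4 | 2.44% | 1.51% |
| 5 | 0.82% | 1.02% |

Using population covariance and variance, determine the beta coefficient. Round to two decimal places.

1.44

r̄p = 0.5180%,  r̄m = 0.4460%
Cov = Σ(rp − r̄p)(rm − r̄m) / 5 = 0.8023
Var(rm) = Σ(rm − r̄m)² / 5 = 0.5563
β = Cov / Var = 0.8023 / 0.5563 = 1.4422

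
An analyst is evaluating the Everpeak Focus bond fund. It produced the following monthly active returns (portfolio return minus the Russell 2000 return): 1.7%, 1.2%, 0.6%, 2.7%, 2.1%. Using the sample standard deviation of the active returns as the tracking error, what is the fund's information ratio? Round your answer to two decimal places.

Mean return r̄ = 8.30 / 5 = 1.6600%
Sample σ = √[Σ(r − r̄)² / 4] = √[2.6120 / 4] = √0.6530 = 0.8081%
IR = r̄ / tracking error = 1.6600 / 0.8081 = 2.0542

2.05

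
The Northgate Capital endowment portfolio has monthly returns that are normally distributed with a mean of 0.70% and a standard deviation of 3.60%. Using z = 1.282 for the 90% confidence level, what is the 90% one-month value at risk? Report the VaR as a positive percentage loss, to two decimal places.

3.92

VaR (as % loss) = −(μ − z·σ) = −(0.70% − 1.282 × 3.60%) = −(-3.9152%) = 3.9152%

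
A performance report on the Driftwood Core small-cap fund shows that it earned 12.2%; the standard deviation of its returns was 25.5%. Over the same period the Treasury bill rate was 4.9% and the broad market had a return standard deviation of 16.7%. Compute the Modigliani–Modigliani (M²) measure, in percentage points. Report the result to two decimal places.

Sharpe = (Rp − Rf) / σp = (12.2% − 4.9%) / 25.5% = 0.2863
M² = Rf + Sharpe × σm = 4.9% + 0.2863 × 16.7% = 9.6812%

9.68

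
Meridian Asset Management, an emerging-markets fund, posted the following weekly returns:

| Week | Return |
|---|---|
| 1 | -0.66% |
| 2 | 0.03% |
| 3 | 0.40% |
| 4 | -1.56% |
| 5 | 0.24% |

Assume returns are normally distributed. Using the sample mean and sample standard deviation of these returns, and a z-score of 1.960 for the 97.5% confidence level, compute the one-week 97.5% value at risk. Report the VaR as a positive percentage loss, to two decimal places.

1.89

r̄ = (-0.66 + 0.03 + 0.4 − 1.56 + 0.24) / 5 = -0.3100%
Σ(r − r̄)² = 2.6072; sample σ = √(2.6072/4) = 0.8073%
VaR = −(r̄ − z·σ) = −(-0.3100 − 1.960 × 0.8073) = −(-1.8923) = 1.8923%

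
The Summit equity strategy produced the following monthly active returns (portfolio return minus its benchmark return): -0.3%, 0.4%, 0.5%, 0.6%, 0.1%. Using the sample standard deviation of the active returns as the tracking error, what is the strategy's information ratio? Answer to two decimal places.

μ = (-0.3 + 0.4 + 0.5 + 0.6 + 0.1) / 5 = 1.30 / 5 = 0.2600%
Σ(r − μ)² = (-0.3 − 0.2600)² + (0.4 − 0.2600)² + … = 0.5320
sample σ = √(0.5320 / 4) = √0.1330 = 0.3647%
IR = μ / tracking error = 0.2600 / 0.3647 = 0.7129

0.71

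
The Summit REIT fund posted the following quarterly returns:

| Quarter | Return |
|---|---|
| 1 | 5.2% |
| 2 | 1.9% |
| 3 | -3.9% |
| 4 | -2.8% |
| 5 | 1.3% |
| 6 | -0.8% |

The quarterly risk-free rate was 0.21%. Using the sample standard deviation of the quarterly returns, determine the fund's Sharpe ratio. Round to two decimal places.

r̄ = (5.2 + 1.9 − 3.9 − 2.8 + 1.3 − 0.8) / 6 = 0.90 / 6 = 0.1500%
Sample σ = √[Σ(r − r̄)² / 5] = √[55.8950 / 5] = √11.1790 = 3.3435%
Sharpe = (r̄ − rf) / σ = (0.1500 − 0.21) / 3.3435 = -0.0600 / 3.3435 = -0.0179

-0.02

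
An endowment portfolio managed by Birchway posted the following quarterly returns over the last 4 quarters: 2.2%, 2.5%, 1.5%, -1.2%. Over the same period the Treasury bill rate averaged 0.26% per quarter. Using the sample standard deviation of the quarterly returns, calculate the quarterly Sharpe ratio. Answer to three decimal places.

0.587

μ = (2.2 + 2.5 + 1.5 − 1.2) / 4 = 1.2500%
Sample σ = √[Σ(r − μ)² / 3] = √[8.5300 / 3] = √2.8433 = 1.6862%
Sharpe = (μ − rf) / σ = (1.2500 − 0.26) / 1.6862 = 0.9900 / 1.6862 = 0.5871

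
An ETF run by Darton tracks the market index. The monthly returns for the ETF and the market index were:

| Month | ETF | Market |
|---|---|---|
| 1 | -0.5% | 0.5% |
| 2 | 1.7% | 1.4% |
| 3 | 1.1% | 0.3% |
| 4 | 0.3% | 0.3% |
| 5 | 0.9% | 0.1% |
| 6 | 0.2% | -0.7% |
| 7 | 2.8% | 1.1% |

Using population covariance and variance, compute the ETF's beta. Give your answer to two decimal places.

0.99

r̄p = 0.9286%,  r̄m = 0.4286%
Cov = Σ(rp − r̄p)(rm − r̄m) / 7 = 0.3992
Var(rm) = Σ(rm − r̄m)² / 7 = 0.4020
β = Cov / Var = 0.3992 / 0.4020 = 0.9930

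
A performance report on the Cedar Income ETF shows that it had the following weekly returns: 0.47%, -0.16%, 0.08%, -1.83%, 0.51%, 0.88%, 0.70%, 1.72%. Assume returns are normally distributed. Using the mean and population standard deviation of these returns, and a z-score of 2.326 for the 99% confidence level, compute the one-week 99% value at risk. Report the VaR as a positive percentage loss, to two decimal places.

1.94

r̄ = (0.47 − 0.16 + 0.08 − 1.83 + 0.51 + 0.88 + 0.7 + 1.72) / 8 = 2.370 / 8 = 0.2963%
Σ(r − r̄)² = (0.47 − 0.2963)² + (-0.16 − 0.2963)² + … = 7.3826
population σ = √(7.3826 / 8) = √0.9228 = 0.9606%
VaR = −(r̄ − z·σ) = −(0.2963 − 2.326 × 0.9606) = −(-1.9381) = 1.9381%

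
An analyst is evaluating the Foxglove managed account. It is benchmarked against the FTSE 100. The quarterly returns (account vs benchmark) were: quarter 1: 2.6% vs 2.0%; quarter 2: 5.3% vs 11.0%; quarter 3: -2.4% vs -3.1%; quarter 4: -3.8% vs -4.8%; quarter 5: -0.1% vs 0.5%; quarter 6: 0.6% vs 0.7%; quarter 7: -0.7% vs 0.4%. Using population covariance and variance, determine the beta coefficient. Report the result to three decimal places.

r̄p = 0.2143%,  r̄m = 0.9571%
Cov = Σ(rp − r̄p)(rm − r̄m) / 7 = 12.5478
Var(rm) = Σ(rm − r̄m)² / 7 = 21.7339
β = Cov / Var = 12.5478 / 21.7339 = 0.5773

0.577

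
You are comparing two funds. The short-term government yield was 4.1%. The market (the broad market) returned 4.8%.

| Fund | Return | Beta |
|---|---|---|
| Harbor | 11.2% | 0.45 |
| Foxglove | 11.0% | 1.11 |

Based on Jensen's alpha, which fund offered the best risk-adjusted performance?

Harbor

Harbor: α = 11.2% − [4.1% + 0.45 × (4.8% − 4.1%)] = 6.785
Foxglove: α = 11.0% − [4.1% + 1.11 × (4.8% − 4.1%)] = 6.123
Highest: Harbor (6.785).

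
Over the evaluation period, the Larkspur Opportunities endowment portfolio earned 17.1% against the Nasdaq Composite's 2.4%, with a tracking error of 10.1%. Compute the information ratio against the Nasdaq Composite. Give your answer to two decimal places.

IR = (Rp − Rb) / TE = (17.1% − 2.4%) / 10.1% = 14.70% / 10.1% = 1.4554

1.46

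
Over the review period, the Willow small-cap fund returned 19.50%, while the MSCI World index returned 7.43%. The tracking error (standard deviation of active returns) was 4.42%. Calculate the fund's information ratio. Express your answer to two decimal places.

IR = (Rp − Rb) / TE = (19.50% − 7.43%) / 4.42% = 12.07% / 4.42% = 2.7308

2.73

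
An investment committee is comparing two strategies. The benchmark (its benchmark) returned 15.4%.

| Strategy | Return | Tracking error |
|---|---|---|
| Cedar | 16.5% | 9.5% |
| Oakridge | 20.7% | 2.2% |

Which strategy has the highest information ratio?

Oakridge

Cedar: IR = (16.5% − 15.4%) / 9.5% = 0.116
Oakridge: IR = (20.7% − 15.4%) / 2.2% = 2.409
Highest: Oakridge (2.409).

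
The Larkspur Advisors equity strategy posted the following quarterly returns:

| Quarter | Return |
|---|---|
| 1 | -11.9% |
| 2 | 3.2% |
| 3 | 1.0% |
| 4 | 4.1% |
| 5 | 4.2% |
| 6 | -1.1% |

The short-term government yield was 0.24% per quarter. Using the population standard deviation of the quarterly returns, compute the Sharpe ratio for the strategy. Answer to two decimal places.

Mean return r̄ = -0.50 / 6 = -0.0833%
Σ(r − r̄)² = (-11.9 − (-0.0833))² + (3.2 − (-0.0833))² + (1 − (-0.0833))² + … = 188.4683
population σ = √(188.4683 / 6) = √31.4114 = 5.6046%
Sharpe = (r̄ − rf) / σ = (-0.0833 − 0.24) / 5.6046 = -0.3233 / 5.6046 = -0.0577

-0.06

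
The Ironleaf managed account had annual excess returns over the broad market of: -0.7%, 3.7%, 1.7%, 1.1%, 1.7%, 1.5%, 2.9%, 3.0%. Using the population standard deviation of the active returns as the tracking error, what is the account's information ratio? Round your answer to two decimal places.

1.46

Mean return μ = 14.90 / 8 = 1.8625%
Population std dev = √[13.0788 / 8] = 1.2786%
IR = μ / tracking error = 1.8625 / 1.2786 = 1.4567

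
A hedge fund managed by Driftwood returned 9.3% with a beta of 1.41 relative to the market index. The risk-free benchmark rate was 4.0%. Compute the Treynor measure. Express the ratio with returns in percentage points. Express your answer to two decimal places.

Treynor = (Rp − Rf) / β = (9.3% − 4.0%) / 1.41 = 5.30 / 1.41 = 3.7589

3.76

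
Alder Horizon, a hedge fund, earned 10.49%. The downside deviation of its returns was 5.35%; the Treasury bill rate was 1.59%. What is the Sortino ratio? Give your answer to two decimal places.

1.66

Sortino = (Rp − Rf) / σd = (10.49% − 1.59%) / 5.35% = 8.90% / 5.35% = 1.6636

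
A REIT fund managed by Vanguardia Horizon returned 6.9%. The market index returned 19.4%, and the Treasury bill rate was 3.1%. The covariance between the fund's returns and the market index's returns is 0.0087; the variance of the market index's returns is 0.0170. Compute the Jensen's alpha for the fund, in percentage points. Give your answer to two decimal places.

-4.54

β = Cov / Var = 0.0087 / 0.0170 = 0.5118
E[R] = Rf + β(Rm − Rf) = 3.1% + 0.5118 × (19.4% − 3.1%) = 11.4423%
α = Rp − E[R] = 6.9% − 11.4423% = -4.5423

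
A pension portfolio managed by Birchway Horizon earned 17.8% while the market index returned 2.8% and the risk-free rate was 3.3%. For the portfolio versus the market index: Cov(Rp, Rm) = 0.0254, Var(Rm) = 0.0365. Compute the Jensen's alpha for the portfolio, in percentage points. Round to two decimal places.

β = Cov / Var = 0.0254 / 0.0365 = 0.6959
E[R] = Rf + β(Rm − Rf) = 3.3% + 0.6959 × (2.8% − 3.3%) = 2.9521%
α = Rp − E[R] = 17.8% − 2.9521% = 14.8479

14.85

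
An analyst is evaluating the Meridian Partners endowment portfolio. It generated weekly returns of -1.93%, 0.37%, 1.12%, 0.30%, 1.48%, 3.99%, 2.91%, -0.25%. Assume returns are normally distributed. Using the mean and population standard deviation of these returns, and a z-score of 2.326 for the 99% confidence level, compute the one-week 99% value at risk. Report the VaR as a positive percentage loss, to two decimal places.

μ = (-1.93 + 0.37 + 1.12 + 0.3 + 1.48 + 3.99 + 2.91 − 0.25) / 8 = 0.9988%
Population std dev = √[23.8673 / 8] = 1.7273%
VaR = −(μ − z·σ) = −(0.9988 − 2.326 × 1.7273) = −(-3.0189) = 3.0189%

3.02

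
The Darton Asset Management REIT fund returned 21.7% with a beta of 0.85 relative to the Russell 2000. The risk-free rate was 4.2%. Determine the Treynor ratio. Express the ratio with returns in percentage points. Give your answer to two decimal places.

Treynor = (Rp − Rf) / β = (21.7% − 4.2%) / 0.85 = 17.50 / 0.85 = 20.5882

20.59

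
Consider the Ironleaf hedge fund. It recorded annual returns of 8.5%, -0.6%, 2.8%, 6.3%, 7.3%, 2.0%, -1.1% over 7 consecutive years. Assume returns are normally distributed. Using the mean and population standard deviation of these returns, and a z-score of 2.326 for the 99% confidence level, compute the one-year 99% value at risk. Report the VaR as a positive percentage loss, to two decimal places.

Mean return r̄ = 25.20 / 7 = 3.6000%
Population std dev = √[87.9200 / 7] = 3.5440%
VaR = −(r̄ − z·σ) = −(3.6000 − 2.326 × 3.5440) = −(-4.6433) = 4.6433%

4.64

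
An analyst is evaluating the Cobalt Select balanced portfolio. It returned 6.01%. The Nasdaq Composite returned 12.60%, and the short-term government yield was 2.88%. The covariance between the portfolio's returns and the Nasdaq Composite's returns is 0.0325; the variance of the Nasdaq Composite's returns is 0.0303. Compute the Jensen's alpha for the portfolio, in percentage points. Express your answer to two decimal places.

-7.30

β = Cov / Var = 0.0325 / 0.0303 = 1.0726
E[R] = Rf + β(Rm − Rf) = 2.88% + 1.0726 × (12.60% − 2.88%) = 13.3057%
α = Rp − E[R] = 6.01% − 13.3057% = -7.2957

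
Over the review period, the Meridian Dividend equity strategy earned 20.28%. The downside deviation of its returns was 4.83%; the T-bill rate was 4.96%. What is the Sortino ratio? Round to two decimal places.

Sortino = (Rp − Rf) / σd = (20.28% − 4.96%) / 4.83% = 15.32% / 4.83% = 3.1718

3.17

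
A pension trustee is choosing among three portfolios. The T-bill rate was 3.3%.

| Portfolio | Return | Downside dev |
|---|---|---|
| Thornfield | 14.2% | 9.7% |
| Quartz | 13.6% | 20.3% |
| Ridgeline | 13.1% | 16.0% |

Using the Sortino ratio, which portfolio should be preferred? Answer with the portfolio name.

Thornfield

Thornfield: Sortino ratio = (14.2% − 3.3%) / 9.7% = 1.124
Quartz: Sortino ratio = (13.6% − 3.3%) / 20.3% = 0.507
Ridgeline: Sortino ratio = (13.1% − 3.3%) / 16.0% = 0.613
Highest: Thornfield (1.124).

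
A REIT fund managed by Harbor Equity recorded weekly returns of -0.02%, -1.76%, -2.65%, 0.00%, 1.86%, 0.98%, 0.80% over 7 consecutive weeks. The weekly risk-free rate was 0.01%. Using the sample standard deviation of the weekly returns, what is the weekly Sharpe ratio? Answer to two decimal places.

-0.08

Mean return μ = -0.790 / 7 = -0.1129%
Σ(r − μ)² = 15.0913; sample σ = √(15.0913/6) = 1.5859%
Sharpe = (μ − rf) / σ = (-0.1129 − 0.01) / 1.5859 = -0.1229 / 1.5859 = -0.0775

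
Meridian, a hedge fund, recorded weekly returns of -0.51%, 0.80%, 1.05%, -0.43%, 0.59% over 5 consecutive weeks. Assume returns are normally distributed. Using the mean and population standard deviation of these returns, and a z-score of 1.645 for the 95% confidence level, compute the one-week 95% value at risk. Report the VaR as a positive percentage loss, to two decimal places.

0.76

Mean return μ = 1.500 / 5 = 0.3000%
Population σ = √[Σ(r − μ)² / 5] = √[2.0856 / 5] = √0.4171 = 0.6458%
VaR = −(μ − z·σ) = −(0.3000 − 1.645 × 0.6458) = −(-0.7623) = 0.7623%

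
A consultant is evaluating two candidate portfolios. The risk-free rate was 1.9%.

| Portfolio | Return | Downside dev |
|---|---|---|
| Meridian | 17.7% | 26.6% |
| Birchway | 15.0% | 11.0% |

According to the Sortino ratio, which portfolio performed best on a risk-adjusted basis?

Birchway

Meridian: Sortino ratio = (17.7% − 1.9%) / 26.6% = 0.594
Birchway: Sortino ratio = (15.0% − 1.9%) / 11.0% = 1.191
Highest: Birchway (1.191).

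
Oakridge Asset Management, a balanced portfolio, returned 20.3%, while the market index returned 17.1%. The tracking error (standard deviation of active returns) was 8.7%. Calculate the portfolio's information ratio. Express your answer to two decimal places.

IR = (Rp − Rb) / TE = (20.3% − 17.1%) / 8.7% = 3.20% / 8.7% = 0.3678

0.37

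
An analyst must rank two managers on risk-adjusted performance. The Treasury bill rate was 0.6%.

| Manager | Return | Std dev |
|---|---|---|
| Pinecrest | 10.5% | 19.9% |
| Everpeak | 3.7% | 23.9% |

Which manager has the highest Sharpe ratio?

Pinecrest: Sharpe ratio = (10.5% − 0.6%) / 19.9% = 0.497
Everpeak: Sharpe ratio = (3.7% − 0.6%) / 23.9% = 0.130
Highest: Pinecrest (0.497).

Pinecrest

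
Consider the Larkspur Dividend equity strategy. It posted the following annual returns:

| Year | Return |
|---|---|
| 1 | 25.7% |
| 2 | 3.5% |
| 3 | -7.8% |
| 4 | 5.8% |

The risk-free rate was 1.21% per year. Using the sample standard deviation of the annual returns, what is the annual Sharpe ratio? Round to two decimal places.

r̄ = (25.7 + 3.5 − 7.8 + 5.8) / 4 = 27.20 / 4 = 6.8000%
Sample std dev = √[582.2600 / 3] = 13.9315%
Sharpe = (r̄ − rf) / σ = (6.8000 − 1.21) / 13.9315 = 5.5900 / 13.9315 = 0.4012

0.40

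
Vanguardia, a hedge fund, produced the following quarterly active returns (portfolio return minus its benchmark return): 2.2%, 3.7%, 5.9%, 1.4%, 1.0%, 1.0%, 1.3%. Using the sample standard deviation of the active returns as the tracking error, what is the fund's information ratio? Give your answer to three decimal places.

1.288

Mean return μ = 16.50 / 7 = 2.3571%
Sample σ = √[Σ(r − μ)² / 6] = √[20.0971 / 6] = √3.3495 = 1.8302%
IR = μ / tracking error = 2.3571 / 1.8302 = 1.2879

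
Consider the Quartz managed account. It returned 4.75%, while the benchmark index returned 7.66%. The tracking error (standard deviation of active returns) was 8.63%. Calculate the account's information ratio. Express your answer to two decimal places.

IR = (Rp − Rb) / TE = (4.75% − 7.66%) / 8.63% = -2.91% / 8.63% = -0.3372

-0.34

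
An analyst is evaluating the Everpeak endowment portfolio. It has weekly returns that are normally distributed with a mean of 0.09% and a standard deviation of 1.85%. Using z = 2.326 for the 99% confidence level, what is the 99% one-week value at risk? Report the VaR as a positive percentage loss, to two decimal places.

4.21

VaR (as % loss) = −(μ − z·σ) = −(0.09% − 2.326 × 1.85%) = −(-4.2131%) = 4.2131%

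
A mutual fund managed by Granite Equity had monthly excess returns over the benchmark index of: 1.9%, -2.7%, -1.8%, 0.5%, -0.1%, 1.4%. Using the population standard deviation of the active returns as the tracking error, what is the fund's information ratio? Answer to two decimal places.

Mean return μ = -0.80 / 6 = -0.1333%
Population σ = √[Σ(r − μ)² / 6] = √[16.2533 / 6] = √2.7089 = 1.6459%
IR = μ / tracking error = -0.1333 / 1.6459 = -0.0810

-0.08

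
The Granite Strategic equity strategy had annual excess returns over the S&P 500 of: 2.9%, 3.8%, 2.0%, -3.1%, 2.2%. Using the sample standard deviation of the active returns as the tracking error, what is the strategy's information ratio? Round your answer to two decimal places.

Mean return r̄ = 7.80 / 5 = 1.5600%
Σ(r − r̄)² = (2.9 − 1.5600)² + (3.8 − 1.5600)² + … = 29.1320
sample σ = √(29.1320 / 4) = √7.2830 = 2.6987%
IR = r̄ / tracking error = 1.5600 / 2.6987 = 0.5781

0.58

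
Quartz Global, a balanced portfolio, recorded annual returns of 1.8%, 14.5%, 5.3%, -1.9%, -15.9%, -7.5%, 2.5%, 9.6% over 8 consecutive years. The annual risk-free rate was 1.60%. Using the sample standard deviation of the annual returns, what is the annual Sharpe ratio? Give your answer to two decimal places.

-0.06

μ = (1.8 + 14.5 + 5.3 − 1.9 − 15.9 − 7.5 + 2.5 + 9.6) / 8 = 1.0500%
Sample σ = √[Σ(r − μ)² / 7] = √[643.8400 / 7] = √91.9771 = 9.5905%
Sharpe = (μ − rf) / σ = (1.0500 − 1.6) / 9.5905 = -0.5500 / 9.5905 = -0.0573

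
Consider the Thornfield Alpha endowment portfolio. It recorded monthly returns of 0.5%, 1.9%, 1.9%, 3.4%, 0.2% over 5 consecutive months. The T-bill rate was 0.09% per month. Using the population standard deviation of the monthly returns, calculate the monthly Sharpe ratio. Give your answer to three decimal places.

1.298

r̄ = (0.5 + 1.9 + 1.9 + 3.4 + 0.2) / 5 = 7.90 / 5 = 1.5800%
Σ(r − r̄)² = 6.5880; population σ = √(6.5880/5) = 1.1479%
Sharpe = (r̄ − rf) / σ = (1.5800 − 0.09) / 1.1479 = 1.4900 / 1.1479 = 1.2980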